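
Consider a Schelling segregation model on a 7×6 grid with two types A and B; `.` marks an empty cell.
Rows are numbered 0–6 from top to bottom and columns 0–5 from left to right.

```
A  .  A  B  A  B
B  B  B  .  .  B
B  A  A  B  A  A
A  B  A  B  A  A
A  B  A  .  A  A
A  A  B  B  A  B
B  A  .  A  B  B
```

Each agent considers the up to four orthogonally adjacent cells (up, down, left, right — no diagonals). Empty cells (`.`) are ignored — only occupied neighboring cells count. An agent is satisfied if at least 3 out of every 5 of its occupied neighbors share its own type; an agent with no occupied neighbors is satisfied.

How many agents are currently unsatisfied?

(0,0)A 0/1 ✗
(0,2)A 0/2 ✗
(0,3)B 0/2 ✗
(0,4)A 0/2 ✗
(0,5)B 1/2 ✗
(1,0)B 2/3 ✓
(1,1)B 2/3 ✓
(1,2)B 1/3 ✗
(1,5)B 1/2 ✗
(2,0)B 1/3 ✗
(2,1)A 1/4 ✗
(2,2)A 2/4 ✗
(2,3)B 1/3 ✗
(2,4)A 2/3 ✓
(2,5)A 2/3 ✓
(3,0)A 1/3 ✗
(3,1)B 1/4 ✗
(3,2)A 2/4 ✗
(3,3)B 1/3 ✗
(3,4)A 3/4 ✓
(3,5)A 3/3 ✓
(4,0)A 2/3 ✓
(4,1)B 1/4 ✗
(4,2)A 1/3 ✗
(4,4)A 3/3 ✓
(4,5)A 2/3 ✓
(5,0)A 2/3 ✓
(5,1)A 2/4 ✗
(5,2)B 1/3 ✗
(5,3)B 1/3 ✗
(5,4)A 1/4 ✗
(5,5)B 1/3 ✗
(6,0)B 0/2 ✗
(6,1)A 1/2 ✗
(6,3)A 0/2 ✗
(6,4)B 1/3 ✗
(6,5)B 2/2 ✓
Unsatisfied: (0,0), (0,2), (0,3), (0,4), (0,5), (1,2), (1,5), (2,0), (2,1), (2,2), (2,3), (3,0), (3,1), (3,2), (3,3), (4,1), (4,2), (5,1), (5,2), (5,3), (5,4), (5,5), (6,0), (6,1), (6,3), (6,4) — 26 in total.

26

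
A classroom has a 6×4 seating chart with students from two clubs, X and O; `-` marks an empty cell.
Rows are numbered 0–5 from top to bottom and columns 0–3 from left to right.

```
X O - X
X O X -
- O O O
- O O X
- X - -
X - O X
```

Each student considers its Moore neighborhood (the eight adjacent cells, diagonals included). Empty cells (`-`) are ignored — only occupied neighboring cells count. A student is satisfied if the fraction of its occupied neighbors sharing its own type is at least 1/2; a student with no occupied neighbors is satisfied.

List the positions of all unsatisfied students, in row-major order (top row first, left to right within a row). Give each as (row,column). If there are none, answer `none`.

(0,0)X 1/3 ✗
(0,1)O 1/4 ✗
(0,3)X 1/1 ✓
(1,0)X 1/4 ✗
(1,1)O 3/6 ✓
(1,2)X 1/6 ✗
(2,1)O 4/6 ✓
(2,2)O 5/7 ✓
(2,3)O 2/4 ✓
(3,1)O 3/4 ✓
(3,2)O 4/6 ✓
(3,3)X 0/3 ✗
(4,1)X 1/4 ✗
(5,0)X 1/1 ✓
(5,2)O 0/2 ✗
(5,3)X 0/1 ✗

(0,0), (0,1), (1,0), (1,2), (3,3), (4,1), (5,2), (5,3)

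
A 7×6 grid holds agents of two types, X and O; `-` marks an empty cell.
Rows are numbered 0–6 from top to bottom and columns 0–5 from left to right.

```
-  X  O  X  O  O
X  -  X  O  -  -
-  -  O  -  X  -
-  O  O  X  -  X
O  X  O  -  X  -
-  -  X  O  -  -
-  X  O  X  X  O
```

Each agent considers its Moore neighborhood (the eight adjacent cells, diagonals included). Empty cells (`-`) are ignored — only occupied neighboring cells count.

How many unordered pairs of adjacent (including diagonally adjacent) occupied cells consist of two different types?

Scan each occupied cell's neighbors to the right and below (and the two forward diagonals) so each pair is counted once.
From row 0: 5 unlike of 11 pairs (running 5/11).
From row 1: 3 unlike of 4 pairs (running 8/15).
From row 2: 1 unlike of 5 pairs (running 9/20).
From row 3: 4 unlike of 10 pairs (running 13/30).
From row 4: 4 unlike of 6 pairs (running 17/36).
From row 5: 4 unlike of 7 pairs (running 21/43).
From row 6: 3 unlike of 4 pairs (running 24/47).
Total adjacent occupied pairs: 47; unlike-type pairs: 24.

24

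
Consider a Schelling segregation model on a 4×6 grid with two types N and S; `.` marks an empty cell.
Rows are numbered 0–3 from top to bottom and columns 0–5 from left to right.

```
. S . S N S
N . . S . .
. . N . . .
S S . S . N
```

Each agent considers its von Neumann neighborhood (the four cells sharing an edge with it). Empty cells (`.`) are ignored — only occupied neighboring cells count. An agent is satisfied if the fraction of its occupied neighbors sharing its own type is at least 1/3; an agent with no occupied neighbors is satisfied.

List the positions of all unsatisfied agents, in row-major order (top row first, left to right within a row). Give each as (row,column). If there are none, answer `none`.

(0,1)S 0/0 satisfied
(0,3)S 1/2 satisfied
(0,4)N 0/2 not
(0,5)S 0/1 not
(1,0)N 0/0 satisfied
(1,3)S 1/1 satisfied
(2,2)N 0/0 satisfied
(3,0)S 1/1 satisfied
(3,1)S 1/1 satisfied
(3,3)S 0/0 satisfied
(3,5)N 0/0 satisfied

(0,4), (0,5)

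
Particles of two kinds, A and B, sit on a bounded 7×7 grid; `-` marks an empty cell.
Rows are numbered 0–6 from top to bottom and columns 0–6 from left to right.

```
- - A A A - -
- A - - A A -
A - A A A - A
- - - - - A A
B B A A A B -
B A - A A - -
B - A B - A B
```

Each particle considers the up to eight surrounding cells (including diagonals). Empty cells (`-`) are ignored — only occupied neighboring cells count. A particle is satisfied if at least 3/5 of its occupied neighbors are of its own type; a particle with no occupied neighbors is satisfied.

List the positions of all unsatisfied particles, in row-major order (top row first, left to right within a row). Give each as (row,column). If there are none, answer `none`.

Row 0: (0,2)A 2/2 ok · (0,3)A 3/3 ok · (0,4)A 3/3 ok
Row 1: (1,1)A 3/3 ok · (1,4)A 5/5 ok · (1,5)A 4/4 ok
Row 2: (2,0)A 1/1 ok · (2,2)A 2/2 ok · (2,3)A 3/3 ok · (2,4)A 4/4 ok · (2,6)A 3/3 ok
Row 3: (3,5)A 4/5 ok · (3,6)A 2/3 ok
Row 4: (4,0)B 2/3 ok · (4,1)B 2/4 unhappy · (4,2)A 3/4 ok · (4,3)A 4/4 ok · (4,4)A 4/5 ok · (4,5)B 0/4 unhappy
Row 5: (5,0)B 3/4 ok · (5,1)A 2/6 unhappy · (5,3)A 5/6 ok · (5,4)A 4/6 ok
Row 6: (6,0)B 1/2 unhappy · (6,2)A 2/3 ok · (6,3)B 0/3 unhappy · (6,5)A 1/2 unhappy · (6,6)B 0/1 unhappy

(4,1), (4,5), (5,1), (6,0), (6,3), (6,5), (6,6)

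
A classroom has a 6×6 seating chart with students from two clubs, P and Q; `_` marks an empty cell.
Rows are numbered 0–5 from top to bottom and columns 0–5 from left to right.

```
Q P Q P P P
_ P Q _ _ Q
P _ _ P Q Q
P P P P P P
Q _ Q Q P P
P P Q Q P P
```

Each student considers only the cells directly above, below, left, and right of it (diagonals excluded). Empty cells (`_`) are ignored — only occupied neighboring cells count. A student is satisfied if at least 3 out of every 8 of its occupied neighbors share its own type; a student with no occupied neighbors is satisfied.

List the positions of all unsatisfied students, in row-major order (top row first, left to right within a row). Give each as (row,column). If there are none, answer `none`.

(0,0), (0,1), (0,2), (2,4), (4,0)

Row 0: (0,0)Q 0/1 ✗ · (0,1)P 1/3 ✗ · (0,2)Q 1/3 ✗ · (0,3)P 1/2 ✓ · (0,4)P 2/2 ✓ · (0,5)P 1/2 ✓
Row 1: (1,1)P 1/2 ✓ · (1,2)Q 1/2 ✓ · (1,5)Q 1/2 ✓
Row 2: (2,0)P 1/1 ✓ · (2,3)P 1/2 ✓ · (2,4)Q 1/3 ✗ · (2,5)Q 2/3 ✓
Row 3: (3,0)P 2/3 ✓ · (3,1)P 2/2 ✓ · (3,2)P 2/3 ✓ · (3,3)P 3/4 ✓ · (3,4)P 3/4 ✓ · (3,5)P 2/3 ✓
Row 4: (4,0)Q 0/2 ✗ · (4,2)Q 2/3 ✓ · (4,3)Q 2/4 ✓ · (4,4)P 3/4 ✓ · (4,5)P 3/3 ✓
Row 5: (5,0)P 1/2 ✓ · (5,1)P 1/2 ✓ · (5,2)Q 2/3 ✓ · (5,3)Q 2/3 ✓ · (5,4)P 2/3 ✓ · (5,5)P 2/2 ✓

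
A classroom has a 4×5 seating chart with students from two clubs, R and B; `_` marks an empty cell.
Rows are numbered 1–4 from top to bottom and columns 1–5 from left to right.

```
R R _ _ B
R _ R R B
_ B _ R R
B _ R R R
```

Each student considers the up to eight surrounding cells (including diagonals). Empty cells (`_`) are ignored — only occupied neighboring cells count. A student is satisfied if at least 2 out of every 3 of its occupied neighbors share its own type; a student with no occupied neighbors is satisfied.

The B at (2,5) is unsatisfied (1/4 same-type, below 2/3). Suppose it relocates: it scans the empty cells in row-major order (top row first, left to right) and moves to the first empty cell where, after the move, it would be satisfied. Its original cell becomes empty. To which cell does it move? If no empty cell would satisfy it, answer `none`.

Vacating (2,5). Empty cells in order:
  (1,3): 0/3 same-type → still unsatisfied.
  (1,4): 1/3 same-type → still unsatisfied.
  (2,2): 1/5 same-type → still unsatisfied.
  (3,1): 2/3 same-type → satisfied — stop here.

(3,1)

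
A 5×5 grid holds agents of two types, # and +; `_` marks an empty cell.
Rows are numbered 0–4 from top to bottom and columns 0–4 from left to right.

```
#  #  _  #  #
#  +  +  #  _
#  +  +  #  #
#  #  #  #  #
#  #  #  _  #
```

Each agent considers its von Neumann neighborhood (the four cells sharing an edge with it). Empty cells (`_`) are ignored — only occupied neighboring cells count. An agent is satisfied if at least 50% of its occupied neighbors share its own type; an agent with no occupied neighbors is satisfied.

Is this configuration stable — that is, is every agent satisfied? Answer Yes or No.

Yes

Row 0: (0,0)# 2/2 ok · (0,1)# 1/2 ok · (0,3)# 2/2 ok · (0,4)# 1/1 ok
Row 1: (1,0)# 2/3 ok · (1,1)+ 2/4 ok · (1,2)+ 2/3 ok · (1,3)# 2/3 ok
Row 2: (2,0)# 2/3 ok · (2,1)+ 2/4 ok · (2,2)+ 2/4 ok · (2,3)# 3/4 ok · (2,4)# 2/2 ok
Row 3: (3,0)# 3/3 ok · (3,1)# 3/4 ok · (3,2)# 3/4 ok · (3,3)# 3/3 ok · (3,4)# 3/3 ok
Row 4: (4,0)# 2/2 ok · (4,1)# 3/3 ok · (4,2)# 2/2 ok · (4,4)# 1/1 ok
All meet the threshold, so the configuration is stable.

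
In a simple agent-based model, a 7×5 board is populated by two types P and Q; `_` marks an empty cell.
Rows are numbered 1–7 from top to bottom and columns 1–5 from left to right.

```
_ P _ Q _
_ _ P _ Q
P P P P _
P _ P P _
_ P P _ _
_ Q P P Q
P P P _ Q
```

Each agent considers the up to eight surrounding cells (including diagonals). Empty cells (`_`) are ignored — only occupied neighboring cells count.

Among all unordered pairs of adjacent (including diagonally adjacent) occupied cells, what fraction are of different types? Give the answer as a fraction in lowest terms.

10/41

Scan each occupied cell's neighbors to the right and below (and the two forward diagonals) so each pair is counted once.
From row 1: 1 unlike of 3 pairs (running 1/3).
From row 2: 1 unlike of 4 pairs (running 2/7).
From row 3: 0 unlike of 10 pairs (running 2/17).
From row 4: 0 unlike of 5 pairs (running 2/22).
From row 5: 2 unlike of 6 pairs (running 4/28).
From row 6: 6 unlike of 11 pairs (running 10/39).
From row 7: 0 unlike of 2 pairs (running 10/41).
Total adjacent occupied pairs: 41; unlike-type pairs: 10.
10/41 is already in lowest terms.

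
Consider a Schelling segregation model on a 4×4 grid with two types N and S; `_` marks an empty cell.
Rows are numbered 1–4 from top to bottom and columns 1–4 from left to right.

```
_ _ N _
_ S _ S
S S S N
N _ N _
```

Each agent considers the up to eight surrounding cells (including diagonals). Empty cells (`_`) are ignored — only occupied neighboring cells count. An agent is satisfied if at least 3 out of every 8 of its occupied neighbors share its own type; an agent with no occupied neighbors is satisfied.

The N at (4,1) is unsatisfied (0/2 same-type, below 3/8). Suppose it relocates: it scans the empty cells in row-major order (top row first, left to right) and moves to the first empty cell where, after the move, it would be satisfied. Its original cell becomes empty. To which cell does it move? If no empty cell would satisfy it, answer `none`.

Vacating (4,1). Empty cells in order:
  (1,1): 0/1 same-type → still unsatisfied.
  (1,2): 1/2 same-type → satisfied — stop here.

(1,2)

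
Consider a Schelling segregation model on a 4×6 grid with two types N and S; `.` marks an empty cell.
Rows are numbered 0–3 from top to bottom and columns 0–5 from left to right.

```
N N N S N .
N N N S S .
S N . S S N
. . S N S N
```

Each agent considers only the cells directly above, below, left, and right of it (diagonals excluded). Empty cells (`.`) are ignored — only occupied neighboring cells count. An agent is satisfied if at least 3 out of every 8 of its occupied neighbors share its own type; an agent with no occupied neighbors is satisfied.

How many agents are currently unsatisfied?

Row 0: (0,0)N 2/2 satisfied · (0,1)N 3/3 satisfied · (0,2)N 2/3 satisfied · (0,3)S 1/3 not · (0,4)N 0/2 not
Row 1: (1,0)N 2/3 satisfied · (1,1)N 4/4 satisfied · (1,2)N 2/3 satisfied · (1,3)S 3/4 satisfied · (1,4)S 2/3 satisfied
Row 2: (2,0)S 0/2 not · (2,1)N 1/2 satisfied · (2,3)S 2/3 satisfied · (2,4)S 3/4 satisfied · (2,5)N 1/2 satisfied
Row 3: (3,2)S 0/1 not · (3,3)N 0/3 not · (3,4)S 1/3 not · (3,5)N 1/2 satisfied
Unsatisfied: (0,3), (0,4), (2,0), (3,2), (3,3), (3,4) — 6 in total.

6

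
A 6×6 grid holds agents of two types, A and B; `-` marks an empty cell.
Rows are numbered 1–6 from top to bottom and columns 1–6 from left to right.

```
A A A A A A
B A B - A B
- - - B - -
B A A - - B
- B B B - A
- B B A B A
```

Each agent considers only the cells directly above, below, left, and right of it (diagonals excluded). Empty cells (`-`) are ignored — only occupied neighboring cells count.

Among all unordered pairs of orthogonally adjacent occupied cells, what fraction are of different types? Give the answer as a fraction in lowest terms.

1/2

Scan each occupied cell's neighbors to the right and below so each pair is counted once.
Row 1: A(1,1)–A(1,2)= A(1,1)–B(2,1)≠ A(1,2)–A(1,3)= A(1,2)–A(2,2)= A(1,3)–A(1,4)= A(1,3)–B(2,3)≠ A(1,4)–A(1,5)= A(1,5)–A(1,6)= A(1,5)–A(2,5)= A(1,6)–B(2,6)≠  → 3/10 unlike.
Row 2: B(2,1)–A(2,2)≠ A(2,2)–B(2,3)≠ A(2,5)–B(2,6)≠  → 3/3 unlike.
Row 4: B(4,1)–A(4,2)≠ A(4,2)–A(4,3)= A(4,2)–B(5,2)≠ A(4,3)–B(5,3)≠ B(4,6)–A(5,6)≠  → 4/5 unlike.
Row 5: B(5,2)–B(5,3)= B(5,2)–B(6,2)= B(5,3)–B(5,4)= B(5,3)–B(6,3)= B(5,4)–A(6,4)≠ A(5,6)–A(6,6)=  → 1/6 unlike.
Row 6: B(6,2)–B(6,3)= B(6,3)–A(6,4)≠ A(6,4)–B(6,5)≠ B(6,5)–A(6,6)≠  → 3/4 unlike.
Total adjacent occupied pairs: 28; unlike-type pairs: 14.
14/28 reduces to 1/2.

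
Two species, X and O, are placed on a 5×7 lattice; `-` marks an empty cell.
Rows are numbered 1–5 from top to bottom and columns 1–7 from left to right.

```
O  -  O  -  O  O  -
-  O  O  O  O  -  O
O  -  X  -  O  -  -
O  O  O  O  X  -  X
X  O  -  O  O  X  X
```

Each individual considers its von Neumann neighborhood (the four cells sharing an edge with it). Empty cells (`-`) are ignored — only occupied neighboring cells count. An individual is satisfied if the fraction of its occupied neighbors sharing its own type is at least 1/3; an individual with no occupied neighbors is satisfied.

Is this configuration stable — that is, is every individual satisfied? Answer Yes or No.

Row 1: (1,1)O 0/0 ✓ · (1,3)O 1/1 ✓ · (1,5)O 2/2 ✓ · (1,6)O 1/1 ✓
Row 2: (2,2)O 1/1 ✓ · (2,3)O 3/4 ✓ · (2,4)O 2/2 ✓ · (2,5)O 3/3 ✓ · (2,7)O 0/0 ✓
Row 3: (3,1)O 1/1 ✓ · (3,3)X 0/2 ✗ · (3,5)O 1/2 ✓
Row 4: (4,1)O 2/3 ✓ · (4,2)O 3/3 ✓ · (4,3)O 2/3 ✓ · (4,4)O 2/3 ✓ · (4,5)X 0/3 ✗ · (4,7)X 1/1 ✓
Row 5: (5,1)X 0/2 ✗ · (5,2)O 1/2 ✓ · (5,4)O 2/2 ✓ · (5,5)O 1/3 ✓ · (5,6)X 1/2 ✓ · (5,7)X 2/2 ✓
For instance (3,3) has only 0/2 same-type neighbors, below 1/3.

No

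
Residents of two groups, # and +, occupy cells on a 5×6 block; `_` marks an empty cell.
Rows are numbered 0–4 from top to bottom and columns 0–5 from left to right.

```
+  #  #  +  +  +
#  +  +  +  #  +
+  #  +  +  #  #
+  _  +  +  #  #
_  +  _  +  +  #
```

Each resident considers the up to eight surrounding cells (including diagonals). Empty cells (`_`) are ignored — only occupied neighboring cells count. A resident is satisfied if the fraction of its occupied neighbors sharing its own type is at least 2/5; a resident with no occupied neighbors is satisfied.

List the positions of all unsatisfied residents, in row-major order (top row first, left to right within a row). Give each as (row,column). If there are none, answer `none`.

(0,0)+ 1/3 not
(0,1)# 2/5 satisfied
(0,2)# 1/5 not
(0,3)+ 3/5 satisfied
(0,4)+ 4/5 satisfied
(0,5)+ 2/3 satisfied
(1,0)# 2/5 satisfied
(1,1)+ 4/8 satisfied
(1,2)+ 5/8 satisfied
(1,3)+ 5/8 satisfied
(1,4)# 2/8 not
(1,5)+ 2/5 satisfied
(2,0)+ 2/4 satisfied
(2,1)# 1/7 not
(2,2)+ 6/7 satisfied
(2,3)+ 5/8 satisfied
(2,4)# 4/8 satisfied
(2,5)# 4/5 satisfied
(3,0)+ 2/3 satisfied
(3,2)+ 5/6 satisfied
(3,3)+ 5/7 satisfied
(3,4)# 4/8 satisfied
(3,5)# 4/5 satisfied
(4,1)+ 2/2 satisfied
(4,3)+ 3/4 satisfied
(4,4)+ 2/5 satisfied
(4,5)# 2/3 satisfied

(0,0), (0,2), (1,4), (2,1)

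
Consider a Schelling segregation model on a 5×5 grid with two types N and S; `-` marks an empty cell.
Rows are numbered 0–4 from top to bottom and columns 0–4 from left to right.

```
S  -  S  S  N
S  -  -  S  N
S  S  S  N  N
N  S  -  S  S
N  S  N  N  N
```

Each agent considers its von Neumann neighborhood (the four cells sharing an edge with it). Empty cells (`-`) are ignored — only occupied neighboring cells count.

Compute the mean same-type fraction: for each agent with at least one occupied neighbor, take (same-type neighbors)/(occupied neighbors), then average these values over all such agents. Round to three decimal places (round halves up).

Row 0: (0,0)S 1/1 · (0,2)S 1/1 · (0,3)S 2/3 · (0,4)N 1/2
Row 1: (1,0)S 2/2 · (1,3)S 1/3 · (1,4)N 2/3
Row 2: (2,0)S 2/3 · (2,1)S 3/3 · (2,2)S 1/2 · (2,3)N 1/4 · (2,4)N 2/3
Row 3: (3,0)N 1/3 · (3,1)S 2/3 · (3,3)S 1/3 · (3,4)S 1/3
Row 4: (4,0)N 1/2 · (4,1)S 1/3 · (4,2)N 1/2 · (4,3)N 2/3 · (4,4)N 1/2
Sum over 21 agents: 1/1 + 1/1 + 2/3 + 1/2 + 2/2 + 1/3 + 2/3 + 2/3 + 3/3 + 1/2 + 1/4 + 2/3 + 1/3 + 2/3 + 1/3 + 1/3 + 1/2 + 1/3 + 1/2 + 2/3 + 1/2 = 149/12; mean = 149/12 ÷ 21 = 149/252 = 0.591269… → 0.591.

0.591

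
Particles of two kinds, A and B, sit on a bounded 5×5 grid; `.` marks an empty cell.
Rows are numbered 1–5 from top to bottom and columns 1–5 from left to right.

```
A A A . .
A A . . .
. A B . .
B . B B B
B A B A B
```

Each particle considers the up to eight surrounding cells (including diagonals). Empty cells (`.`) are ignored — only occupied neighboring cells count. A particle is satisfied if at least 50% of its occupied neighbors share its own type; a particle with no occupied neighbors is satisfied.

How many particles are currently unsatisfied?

(1,1)A 3/3 satisfied
(1,2)A 4/4 satisfied
(1,3)A 2/2 satisfied
(2,1)A 4/4 satisfied
(2,2)A 5/6 satisfied
(3,2)A 2/5 not
(3,3)B 2/4 satisfied
(4,1)B 1/3 not
(4,3)B 3/6 satisfied
(4,4)B 5/6 satisfied
(4,5)B 2/3 satisfied
(5,1)B 1/2 satisfied
(5,2)A 0/4 not
(5,3)B 2/4 satisfied
(5,4)A 0/5 not
(5,5)B 2/3 satisfied
Unsatisfied: (3,2), (4,1), (5,2), (5,4) — 4 in total.

4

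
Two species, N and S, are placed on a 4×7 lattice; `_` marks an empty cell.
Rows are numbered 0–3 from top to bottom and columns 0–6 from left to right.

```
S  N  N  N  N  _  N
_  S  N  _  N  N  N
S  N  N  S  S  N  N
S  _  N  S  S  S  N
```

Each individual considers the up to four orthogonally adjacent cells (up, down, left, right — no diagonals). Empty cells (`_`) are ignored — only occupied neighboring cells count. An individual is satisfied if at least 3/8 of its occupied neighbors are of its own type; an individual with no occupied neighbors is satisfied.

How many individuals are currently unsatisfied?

Row 0: (0,0)S 0/1 unhappy · (0,1)N 1/3 unhappy · (0,2)N 3/3 ok · (0,3)N 2/2 ok · (0,4)N 2/2 ok · (0,6)N 1/1 ok
Row 1: (1,1)S 0/3 unhappy · (1,2)N 2/3 ok · (1,4)N 2/3 ok · (1,5)N 3/3 ok · (1,6)N 3/3 ok
Row 2: (2,0)S 1/2 ok · (2,1)N 1/3 unhappy · (2,2)N 3/4 ok · (2,3)S 2/3 ok · (2,4)S 2/4 ok · (2,5)N 2/4 ok · (2,6)N 3/3 ok
Row 3: (3,0)S 1/1 ok · (3,2)N 1/2 ok · (3,3)S 2/3 ok · (3,4)S 3/3 ok · (3,5)S 1/3 unhappy · (3,6)N 1/2 ok
Unsatisfied: (0,0), (0,1), (1,1), (2,1), (3,5) — 5 in total.

5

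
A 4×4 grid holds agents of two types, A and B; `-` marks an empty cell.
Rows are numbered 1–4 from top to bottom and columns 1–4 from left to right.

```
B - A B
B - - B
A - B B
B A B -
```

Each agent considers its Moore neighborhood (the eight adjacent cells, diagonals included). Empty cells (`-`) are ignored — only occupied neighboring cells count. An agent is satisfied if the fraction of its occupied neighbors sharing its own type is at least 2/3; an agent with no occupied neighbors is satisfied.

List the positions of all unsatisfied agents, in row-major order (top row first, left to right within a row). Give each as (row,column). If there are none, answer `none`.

Row 1: (1,1)B 1/1 satisfied · (1,3)A 0/2 not · (1,4)B 1/2 not
Row 2: (2,1)B 1/2 not · (2,4)B 3/4 satisfied
Row 3: (3,1)A 1/3 not · (3,3)B 3/4 satisfied · (3,4)B 3/3 satisfied
Row 4: (4,1)B 0/2 not · (4,2)A 1/4 not · (4,3)B 2/3 satisfied

(1,3), (1,4), (2,1), (3,1), (4,1), (4,2)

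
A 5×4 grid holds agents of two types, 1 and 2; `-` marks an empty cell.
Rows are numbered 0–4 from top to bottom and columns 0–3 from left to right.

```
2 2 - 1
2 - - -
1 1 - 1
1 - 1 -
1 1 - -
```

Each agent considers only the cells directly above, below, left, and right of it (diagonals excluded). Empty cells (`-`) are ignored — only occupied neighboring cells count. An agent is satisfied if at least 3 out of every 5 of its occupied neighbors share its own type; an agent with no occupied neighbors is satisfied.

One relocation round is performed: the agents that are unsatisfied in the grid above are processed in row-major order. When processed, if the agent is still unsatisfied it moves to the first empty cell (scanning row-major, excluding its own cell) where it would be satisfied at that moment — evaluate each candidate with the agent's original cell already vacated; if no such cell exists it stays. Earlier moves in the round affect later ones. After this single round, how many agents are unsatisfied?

0

Initially unsatisfied (in order): (1,0).
  (1,0) → (1,2).
Resulting grid:
2 2 - 1
- - 2 -
1 1 - 1
1 - 1 -
1 1 - -
All satisfied now.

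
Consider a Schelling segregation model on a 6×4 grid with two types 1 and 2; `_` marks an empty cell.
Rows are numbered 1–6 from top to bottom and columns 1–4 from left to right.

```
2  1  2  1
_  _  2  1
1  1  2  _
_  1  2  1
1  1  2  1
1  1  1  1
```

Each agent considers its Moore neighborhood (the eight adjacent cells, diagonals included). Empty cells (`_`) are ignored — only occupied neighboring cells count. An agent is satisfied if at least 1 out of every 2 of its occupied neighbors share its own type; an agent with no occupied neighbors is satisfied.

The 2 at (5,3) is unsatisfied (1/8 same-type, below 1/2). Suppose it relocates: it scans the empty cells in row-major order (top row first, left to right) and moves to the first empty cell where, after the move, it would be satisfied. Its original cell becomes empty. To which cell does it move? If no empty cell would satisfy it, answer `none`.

Vacating (5,3). Empty cells in order:
  (2,1): 1/4 same-type → still unsatisfied.
  (2,2): 4/7 same-type → satisfied — stop here.

(2,2)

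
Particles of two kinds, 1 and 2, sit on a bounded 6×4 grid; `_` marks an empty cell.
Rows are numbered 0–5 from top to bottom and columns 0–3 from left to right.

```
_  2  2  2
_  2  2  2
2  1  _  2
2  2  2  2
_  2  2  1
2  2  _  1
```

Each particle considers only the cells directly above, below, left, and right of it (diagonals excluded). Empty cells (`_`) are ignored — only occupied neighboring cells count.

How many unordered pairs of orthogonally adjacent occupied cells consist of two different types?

Scan each occupied cell's neighbors to the right and below so each pair is counted once.
Row 0: 2(0,1)–2(0,2)= 2(0,1)–2(1,1)= 2(0,2)–2(0,3)= 2(0,2)–2(1,2)= 2(0,3)–2(1,3)=  → 0/5 unlike.
Row 1: 2(1,1)–2(1,2)= 2(1,1)–1(2,1)≠ 2(1,2)–2(1,3)= 2(1,3)–2(2,3)=  → 1/4 unlike.
Row 2: 2(2,0)–1(2,1)≠ 2(2,0)–2(3,0)= 1(2,1)–2(3,1)≠ 2(2,3)–2(3,3)=  → 2/4 unlike.
Row 3: 2(3,0)–2(3,1)= 2(3,1)–2(3,2)= 2(3,1)–2(4,1)= 2(3,2)–2(3,3)= 2(3,2)–2(4,2)= 2(3,3)–1(4,3)≠  → 1/6 unlike.
Row 4: 2(4,1)–2(4,2)= 2(4,1)–2(5,1)= 2(4,2)–1(4,3)≠ 1(4,3)–1(5,3)=  → 1/4 unlike.
Row 5: 2(5,0)–2(5,1)=  → 0/1 unlike.
Total adjacent occupied pairs: 24; unlike-type pairs: 5.

5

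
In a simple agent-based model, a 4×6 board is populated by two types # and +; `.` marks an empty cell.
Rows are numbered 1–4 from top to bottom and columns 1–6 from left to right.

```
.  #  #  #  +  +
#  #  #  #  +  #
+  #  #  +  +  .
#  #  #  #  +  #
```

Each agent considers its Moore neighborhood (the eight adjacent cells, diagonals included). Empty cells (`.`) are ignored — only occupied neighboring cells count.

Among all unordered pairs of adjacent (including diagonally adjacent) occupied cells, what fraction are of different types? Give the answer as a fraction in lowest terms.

Scan each occupied cell's neighbors to the right and below (and the two forward diagonals) so each pair is counted once.
Row 1: #(1,2)–#(1,3)= #(1,2)–#(2,2)= #(1,2)–#(2,3)= #(1,2)–#(2,1)= #(1,3)–#(1,4)= #(1,3)–#(2,3)= #(1,3)–#(2,4)= #(1,3)–#(2,2)= #(1,4)–+(1,5)≠ #(1,4)–#(2,4)= #(1,4)–+(2,5)≠ #(1,4)–#(2,3)= +(1,5)–+(1,6)= +(1,5)–+(2,5)= +(1,5)–#(2,6)≠ +(1,5)–#(2,4)≠ +(1,6)–#(2,6)≠ +(1,6)–+(2,5)=  → 5/18 unlike.
Row 2: #(2,1)–#(2,2)= #(2,1)–+(3,1)≠ #(2,1)–#(3,2)= #(2,2)–#(2,3)= #(2,2)–#(3,2)= #(2,2)–#(3,3)= #(2,2)–+(3,1)≠ #(2,3)–#(2,4)= #(2,3)–#(3,3)= #(2,3)–+(3,4)≠ #(2,3)–#(3,2)= #(2,4)–+(2,5)≠ #(2,4)–+(3,4)≠ #(2,4)–+(3,5)≠ #(2,4)–#(3,3)= +(2,5)–#(2,6)≠ +(2,5)–+(3,5)= +(2,5)–+(3,4)= #(2,6)–+(3,5)≠  → 8/19 unlike.
Row 3: +(3,1)–#(3,2)≠ +(3,1)–#(4,1)≠ +(3,1)–#(4,2)≠ #(3,2)–#(3,3)= #(3,2)–#(4,2)= #(3,2)–#(4,3)= #(3,2)–#(4,1)= #(3,3)–+(3,4)≠ #(3,3)–#(4,3)= #(3,3)–#(4,4)= #(3,3)–#(4,2)= +(3,4)–+(3,5)= +(3,4)–#(4,4)≠ +(3,4)–+(4,5)= +(3,4)–#(4,3)≠ +(3,5)–+(4,5)= +(3,5)–#(4,6)≠ +(3,5)–#(4,4)≠  → 8/18 unlike.
Row 4: #(4,1)–#(4,2)= #(4,2)–#(4,3)= #(4,3)–#(4,4)= #(4,4)–+(4,5)≠ +(4,5)–#(4,6)≠  → 2/5 unlike.
Total adjacent occupied pairs: 60; unlike-type pairs: 23.
23/60 is already in lowest terms.

23/60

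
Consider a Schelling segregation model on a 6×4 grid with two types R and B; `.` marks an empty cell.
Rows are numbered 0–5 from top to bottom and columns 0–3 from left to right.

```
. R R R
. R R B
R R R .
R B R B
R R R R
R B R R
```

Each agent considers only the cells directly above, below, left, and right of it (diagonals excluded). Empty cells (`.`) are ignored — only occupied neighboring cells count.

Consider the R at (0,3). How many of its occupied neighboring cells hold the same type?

1

Occupied neighbors of (0,3): (1,3)=B, (0,2)=R.
Same type (R): 1 of 2.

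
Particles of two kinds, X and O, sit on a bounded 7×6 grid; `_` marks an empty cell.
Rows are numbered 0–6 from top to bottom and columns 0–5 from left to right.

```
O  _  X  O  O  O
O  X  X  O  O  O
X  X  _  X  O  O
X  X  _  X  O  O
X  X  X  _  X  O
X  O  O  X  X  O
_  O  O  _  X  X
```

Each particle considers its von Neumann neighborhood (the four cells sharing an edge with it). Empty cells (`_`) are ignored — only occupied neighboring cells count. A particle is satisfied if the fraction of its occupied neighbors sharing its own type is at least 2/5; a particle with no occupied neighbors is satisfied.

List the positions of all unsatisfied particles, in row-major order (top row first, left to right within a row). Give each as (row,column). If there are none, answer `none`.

(1,0), (2,3), (4,4), (5,5)

(0,0)O 1/1 satisfied
(0,2)X 1/2 satisfied
(0,3)O 2/3 satisfied
(0,4)O 3/3 satisfied
(0,5)O 2/2 satisfied
(1,0)O 1/3 not
(1,1)X 2/3 satisfied
(1,2)X 2/3 satisfied
(1,3)O 2/4 satisfied
(1,4)O 4/4 satisfied
(1,5)O 3/3 satisfied
(2,0)X 2/3 satisfied
(2,1)X 3/3 satisfied
(2,3)X 1/3 not
(2,4)O 3/4 satisfied
(2,5)O 3/3 satisfied
(3,0)X 3/3 satisfied
(3,1)X 3/3 satisfied
(3,3)X 1/2 satisfied
(3,4)O 2/4 satisfied
(3,5)O 3/3 satisfied
(4,0)X 3/3 satisfied
(4,1)X 3/4 satisfied
(4,2)X 1/2 satisfied
(4,4)X 1/3 not
(4,5)O 2/3 satisfied
(5,0)X 1/2 satisfied
(5,1)O 2/4 satisfied
(5,2)O 2/4 satisfied
(5,3)X 1/2 satisfied
(5,4)X 3/4 satisfied
(5,5)O 1/3 not
(6,1)O 2/2 satisfied
(6,2)O 2/2 satisfied
(6,4)X 2/2 satisfied
(6,5)X 1/2 satisfied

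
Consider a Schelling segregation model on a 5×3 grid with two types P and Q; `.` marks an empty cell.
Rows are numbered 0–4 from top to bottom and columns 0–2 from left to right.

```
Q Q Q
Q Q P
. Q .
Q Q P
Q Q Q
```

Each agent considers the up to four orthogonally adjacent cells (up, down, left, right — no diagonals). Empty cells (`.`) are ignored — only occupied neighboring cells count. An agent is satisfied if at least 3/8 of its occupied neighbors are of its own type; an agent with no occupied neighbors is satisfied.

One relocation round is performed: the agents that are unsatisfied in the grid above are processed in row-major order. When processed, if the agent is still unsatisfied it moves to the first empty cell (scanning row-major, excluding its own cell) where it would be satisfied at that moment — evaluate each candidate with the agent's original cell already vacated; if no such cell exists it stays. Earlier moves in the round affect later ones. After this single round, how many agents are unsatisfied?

Initially unsatisfied (in order): (1,2), (3,2).
  (1,2) → (2,2).
  (3,2): no empty cell satisfies it; stays.
Resulting grid:
Q Q Q
Q Q .
. Q P
Q Q P
Q Q Q
Unsatisfied now: (3,2).

1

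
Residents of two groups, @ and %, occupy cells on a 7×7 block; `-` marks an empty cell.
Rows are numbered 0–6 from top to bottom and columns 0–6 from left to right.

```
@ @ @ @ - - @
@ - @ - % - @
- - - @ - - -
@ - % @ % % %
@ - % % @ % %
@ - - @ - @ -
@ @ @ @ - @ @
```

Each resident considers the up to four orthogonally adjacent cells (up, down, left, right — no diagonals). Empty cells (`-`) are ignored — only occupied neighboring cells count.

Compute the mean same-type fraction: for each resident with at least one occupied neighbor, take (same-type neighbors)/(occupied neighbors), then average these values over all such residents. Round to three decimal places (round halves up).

Row 0: (0,0)@ 2/2 · (0,1)@ 2/2 · (0,2)@ 3/3 · (0,3)@ 1/1 · (0,6)@ 1/1
Row 1: (1,0)@ 1/1 · (1,2)@ 1/1 · (1,4)% — no occupied neighbors · (1,6)@ 1/1
Row 2: (2,3)@ 1/1
Row 3: (3,0)@ 1/1 · (3,2)% 1/2 · (3,3)@ 1/4 · (3,4)% 1/3 · (3,5)% 3/3 · (3,6)% 2/2
Row 4: (4,0)@ 2/2 · (4,2)% 2/2 · (4,3)% 1/4 · (4,4)@ 0/3 · (4,5)% 2/4 · (4,6)% 2/2
Row 5: (5,0)@ 2/2 · (5,3)@ 1/2 · (5,5)@ 1/2
Row 6: (6,0)@ 2/2 · (6,1)@ 2/2 · (6,2)@ 2/2 · (6,3)@ 2/2 · (6,5)@ 2/2 · (6,6)@ 1/1
Sum over 30 residents: 2/2 + 2/2 + 3/3 + 1/1 + 1/1 + 1/1 + 1/1 + 1/1 + 1/1 + 1/1 + 1/2 + 1/4 + 1/3 + 3/3 + 2/2 + 2/2 + 2/2 + 1/4 + 0/3 + 2/4 + 2/2 + 2/2 + 1/2 + 1/2 + 2/2 + 2/2 + 2/2 + 2/2 + 2/2 + 1/1 = 149/6; mean = 149/6 ÷ 30 = 149/180 = 0.827777… → 0.828.

0.828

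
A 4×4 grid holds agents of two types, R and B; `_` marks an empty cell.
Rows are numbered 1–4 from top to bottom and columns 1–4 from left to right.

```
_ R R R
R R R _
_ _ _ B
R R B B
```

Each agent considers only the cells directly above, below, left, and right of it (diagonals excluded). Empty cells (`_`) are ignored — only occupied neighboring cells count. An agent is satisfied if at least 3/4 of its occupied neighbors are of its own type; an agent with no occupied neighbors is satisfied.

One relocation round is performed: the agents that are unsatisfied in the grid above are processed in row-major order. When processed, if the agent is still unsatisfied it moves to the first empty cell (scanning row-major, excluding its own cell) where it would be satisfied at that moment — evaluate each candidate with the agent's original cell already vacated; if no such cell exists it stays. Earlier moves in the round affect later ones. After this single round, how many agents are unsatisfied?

Initially unsatisfied (in order): (4,2), (4,3).
  (4,2) → (1,1).
  (4,3): now satisfied by earlier moves; stays.
Resulting grid:
R R R R
R R R _
_ _ _ B
R _ B B
All satisfied now.

0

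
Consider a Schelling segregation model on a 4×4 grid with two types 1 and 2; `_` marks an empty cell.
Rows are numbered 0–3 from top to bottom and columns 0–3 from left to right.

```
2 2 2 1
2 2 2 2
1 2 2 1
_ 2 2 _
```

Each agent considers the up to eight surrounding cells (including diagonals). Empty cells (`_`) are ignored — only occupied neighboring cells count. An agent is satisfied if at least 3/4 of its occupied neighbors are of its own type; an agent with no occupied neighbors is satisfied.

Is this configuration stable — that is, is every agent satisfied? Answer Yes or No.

Row 0: (0,0)2 3/3 satisfied · (0,1)2 5/5 satisfied · (0,2)2 4/5 satisfied · (0,3)1 0/3 not
Row 1: (1,0)2 4/5 satisfied · (1,1)2 7/8 satisfied · (1,2)2 6/8 satisfied · (1,3)2 3/5 not
Row 2: (2,0)1 0/4 not · (2,1)2 6/7 satisfied · (2,2)2 6/7 satisfied · (2,3)1 0/4 not
Row 3: (3,1)2 3/4 satisfied · (3,2)2 3/4 satisfied
For instance (0,3) has only 0/3 same-type neighbors, below 3/4.

No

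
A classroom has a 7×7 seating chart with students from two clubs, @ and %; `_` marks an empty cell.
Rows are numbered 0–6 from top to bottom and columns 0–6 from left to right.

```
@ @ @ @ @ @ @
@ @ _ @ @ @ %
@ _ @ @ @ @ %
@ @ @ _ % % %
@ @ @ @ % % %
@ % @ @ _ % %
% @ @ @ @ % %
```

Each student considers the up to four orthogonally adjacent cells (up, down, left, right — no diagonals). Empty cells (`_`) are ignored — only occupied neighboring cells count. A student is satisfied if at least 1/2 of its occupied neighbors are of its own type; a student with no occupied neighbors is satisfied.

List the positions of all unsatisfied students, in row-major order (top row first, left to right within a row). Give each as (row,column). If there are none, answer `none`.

Row 0: (0,0)@ 2/2 ✓ · (0,1)@ 3/3 ✓ · (0,2)@ 2/2 ✓ · (0,3)@ 3/3 ✓ · (0,4)@ 3/3 ✓ · (0,5)@ 3/3 ✓ · (0,6)@ 1/2 ✓
Row 1: (1,0)@ 3/3 ✓ · (1,1)@ 2/2 ✓ · (1,3)@ 3/3 ✓ · (1,4)@ 4/4 ✓ · (1,5)@ 3/4 ✓ · (1,6)% 1/3 ✗
Row 2: (2,0)@ 2/2 ✓ · (2,2)@ 2/2 ✓ · (2,3)@ 3/3 ✓ · (2,4)@ 3/4 ✓ · (2,5)@ 2/4 ✓ · (2,6)% 2/3 ✓
Row 3: (3,0)@ 3/3 ✓ · (3,1)@ 3/3 ✓ · (3,2)@ 3/3 ✓ · (3,4)% 2/3 ✓ · (3,5)% 3/4 ✓ · (3,6)% 3/3 ✓
Row 4: (4,0)@ 3/3 ✓ · (4,1)@ 3/4 ✓ · (4,2)@ 4/4 ✓ · (4,3)@ 2/3 ✓ · (4,4)% 2/3 ✓ · (4,5)% 4/4 ✓ · (4,6)% 3/3 ✓
Row 5: (5,0)@ 1/3 ✗ · (5,1)% 0/4 ✗ · (5,2)@ 3/4 ✓ · (5,3)@ 3/3 ✓ · (5,5)% 3/3 ✓ · (5,6)% 3/3 ✓
Row 6: (6,0)% 0/2 ✗ · (6,1)@ 1/3 ✗ · (6,2)@ 3/3 ✓ · (6,3)@ 3/3 ✓ · (6,4)@ 1/2 ✓ · (6,5)% 2/3 ✓ · (6,6)% 2/2 ✓

(1,6), (5,0), (5,1), (6,0), (6,1)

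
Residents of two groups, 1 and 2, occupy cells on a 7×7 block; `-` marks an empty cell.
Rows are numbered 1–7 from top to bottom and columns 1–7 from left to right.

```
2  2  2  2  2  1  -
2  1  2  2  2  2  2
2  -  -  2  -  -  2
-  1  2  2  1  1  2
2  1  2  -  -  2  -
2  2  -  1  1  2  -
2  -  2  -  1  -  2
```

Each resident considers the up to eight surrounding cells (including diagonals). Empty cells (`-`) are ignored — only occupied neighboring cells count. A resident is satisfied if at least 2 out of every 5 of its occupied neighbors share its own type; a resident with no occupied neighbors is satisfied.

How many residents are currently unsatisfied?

Row 1: (1,1)2 2/3 satisfied · (1,2)2 4/5 satisfied · (1,3)2 4/5 satisfied · (1,4)2 5/5 satisfied · (1,5)2 4/5 satisfied · (1,6)1 0/4 not
Row 2: (2,1)2 3/4 satisfied · (2,2)1 0/6 not · (2,3)2 5/6 satisfied · (2,4)2 6/6 satisfied · (2,5)2 5/6 satisfied · (2,6)2 4/5 satisfied · (2,7)2 2/3 satisfied
Row 3: (3,1)2 1/3 not · (3,4)2 5/6 satisfied · (3,7)2 3/4 satisfied
Row 4: (4,2)1 1/5 not · (4,3)2 3/5 satisfied · (4,4)2 3/4 satisfied · (4,5)1 1/4 not · (4,6)1 1/4 not · (4,7)2 2/3 satisfied
Row 5: (5,1)2 2/4 satisfied · (5,2)1 1/6 not · (5,3)2 3/6 satisfied · (5,6)2 2/5 satisfied
Row 6: (6,1)2 3/4 satisfied · (6,2)2 5/6 satisfied · (6,4)1 2/4 satisfied · (6,5)1 2/4 satisfied · (6,6)2 2/4 satisfied
Row 7: (7,1)2 2/2 satisfied · (7,3)2 1/2 satisfied · (7,5)1 2/3 satisfied · (7,7)2 1/1 satisfied
Unsatisfied: (1,6), (2,2), (3,1), (4,2), (4,5), (4,6), (5,2) — 7 in total.

7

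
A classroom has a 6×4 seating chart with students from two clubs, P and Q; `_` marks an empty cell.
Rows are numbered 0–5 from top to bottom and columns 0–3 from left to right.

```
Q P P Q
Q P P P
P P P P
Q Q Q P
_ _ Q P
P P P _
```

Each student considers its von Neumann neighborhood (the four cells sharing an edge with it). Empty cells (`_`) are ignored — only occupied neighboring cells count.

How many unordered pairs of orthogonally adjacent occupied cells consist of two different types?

11

Scan each occupied cell's neighbors to the right and below so each pair is counted once.
Row 0: Q(0,0)–P(0,1)≠ Q(0,0)–Q(1,0)= P(0,1)–P(0,2)= P(0,1)–P(1,1)= P(0,2)–Q(0,3)≠ P(0,2)–P(1,2)= Q(0,3)–P(1,3)≠  → 3/7 unlike.
Row 1: Q(1,0)–P(1,1)≠ Q(1,0)–P(2,0)≠ P(1,1)–P(1,2)= P(1,1)–P(2,1)= P(1,2)–P(1,3)= P(1,2)–P(2,2)= P(1,3)–P(2,3)=  → 2/7 unlike.
Row 2: P(2,0)–P(2,1)= P(2,0)–Q(3,0)≠ P(2,1)–P(2,2)= P(2,1)–Q(3,1)≠ P(2,2)–P(2,3)= P(2,2)–Q(3,2)≠ P(2,3)–P(3,3)=  → 3/7 unlike.
Row 3: Q(3,0)–Q(3,1)= Q(3,1)–Q(3,2)= Q(3,2)–P(3,3)≠ Q(3,2)–Q(4,2)= P(3,3)–P(4,3)=  → 1/5 unlike.
Row 4: Q(4,2)–P(4,3)≠ Q(4,2)–P(5,2)≠  → 2/2 unlike.
Row 5: P(5,0)–P(5,1)= P(5,1)–P(5,2)=  → 0/2 unlike.
Total adjacent occupied pairs: 30; unlike-type pairs: 11.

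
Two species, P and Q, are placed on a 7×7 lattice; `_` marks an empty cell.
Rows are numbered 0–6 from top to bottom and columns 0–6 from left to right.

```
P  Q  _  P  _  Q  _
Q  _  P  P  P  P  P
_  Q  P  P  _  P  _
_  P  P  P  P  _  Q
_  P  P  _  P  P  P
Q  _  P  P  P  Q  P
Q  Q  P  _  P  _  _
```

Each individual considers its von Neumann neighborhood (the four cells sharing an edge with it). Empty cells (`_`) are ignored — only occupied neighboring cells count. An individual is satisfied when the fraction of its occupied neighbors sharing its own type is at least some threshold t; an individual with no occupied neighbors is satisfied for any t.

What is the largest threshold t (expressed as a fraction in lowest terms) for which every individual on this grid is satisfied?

Row 0: (0,0)P 0/2 · (0,1)Q 0/1 · (0,3)P 1/1 · (0,5)Q 0/1
Row 1: (1,0)Q 0/1 · (1,2)P 2/2 · (1,3)P 4/4 · (1,4)P 2/2 · (1,5)P 3/4 · (1,6)P 1/1
Row 2: (2,1)Q 0/2 · (2,2)P 3/4 · (2,3)P 3/3 · (2,5)P 1/1
Row 3: (3,1)P 2/3 · (3,2)P 4/4 · (3,3)P 3/3 · (3,4)P 2/2 · (3,6)Q 0/1
Row 4: (4,1)P 2/2 · (4,2)P 3/3 · (4,4)P 3/3 · (4,5)P 2/3 · (4,6)P 2/3
Row 5: (5,0)Q 1/1 · (5,2)P 3/3 · (5,3)P 2/2 · (5,4)P 3/4 · (5,5)Q 0/3 · (5,6)P 1/2
Row 6: (6,0)Q 2/2 · (6,1)Q 1/2 · (6,2)P 1/2 · (6,4)P 1/1
The smallest same-type fraction is 0/2 at (0,0), which reduces to 0/1. Any threshold above that leaves this individual unsatisfied.

0/1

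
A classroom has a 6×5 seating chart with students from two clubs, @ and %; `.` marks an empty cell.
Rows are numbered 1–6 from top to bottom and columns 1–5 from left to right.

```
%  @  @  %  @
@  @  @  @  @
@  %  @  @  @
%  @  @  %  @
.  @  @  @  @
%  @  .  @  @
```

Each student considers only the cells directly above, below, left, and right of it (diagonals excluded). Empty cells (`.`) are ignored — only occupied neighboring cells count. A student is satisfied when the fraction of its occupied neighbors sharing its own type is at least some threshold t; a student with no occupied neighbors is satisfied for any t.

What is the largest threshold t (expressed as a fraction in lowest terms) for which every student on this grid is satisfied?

0/1

Row 1: (1,1)% 0/2 · (1,2)@ 2/3 · (1,3)@ 2/3 · (1,4)% 0/3 · (1,5)@ 1/2
Row 2: (2,1)@ 2/3 · (2,2)@ 3/4 · (2,3)@ 4/4 · (2,4)@ 3/4 · (2,5)@ 3/3
Row 3: (3,1)@ 1/3 · (3,2)% 0/4 · (3,3)@ 3/4 · (3,4)@ 3/4 · (3,5)@ 3/3
Row 4: (4,1)% 0/2 · (4,2)@ 2/4 · (4,3)@ 3/4 · (4,4)% 0/4 · (4,5)@ 2/3
Row 5: (5,2)@ 3/3 · (5,3)@ 3/3 · (5,4)@ 3/4 · (5,5)@ 3/3
Row 6: (6,1)% 0/1 · (6,2)@ 1/2 · (6,4)@ 2/2 · (6,5)@ 2/2
The smallest same-type fraction is 0/2 at (1,1), which reduces to 0/1. Any threshold above that leaves this student unsatisfied.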